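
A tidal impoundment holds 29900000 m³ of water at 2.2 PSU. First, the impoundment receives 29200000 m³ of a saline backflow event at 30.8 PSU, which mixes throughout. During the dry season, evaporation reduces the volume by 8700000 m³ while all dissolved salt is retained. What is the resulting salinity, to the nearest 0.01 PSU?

19.15 PSU

After mixing: salt = 29,900,000×2.2 + 29,200,000×30.8 = 965,140,000; volume = 59,100,000 m³
After evaporation: salt unchanged = 965,140,000; volume = 59,100,000 − 8,700,000 = 50,400,000 m³
S = 965,140,000 / 50,400,000 = 19.1496 PSU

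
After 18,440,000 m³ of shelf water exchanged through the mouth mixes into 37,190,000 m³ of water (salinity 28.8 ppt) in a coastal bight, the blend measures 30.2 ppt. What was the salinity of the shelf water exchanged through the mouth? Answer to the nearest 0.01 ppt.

Salt balance: 37,190,000×28.8 + 18,440,000×S = 55,630,000×30.2
1,071,072,000 + 18,440,000·S = 1,680,026,000
S = (1,680,026,000 − 1,071,072,000) / 18,440,000 = 33.0235 ppt

33.02 ppt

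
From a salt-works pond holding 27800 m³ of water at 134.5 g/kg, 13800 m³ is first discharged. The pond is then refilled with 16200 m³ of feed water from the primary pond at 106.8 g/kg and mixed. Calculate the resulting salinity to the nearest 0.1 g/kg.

119.6 g/kg

Remaining after removal: 14,000 m³ at 134.5 g/kg (salt = 1,883,000)
After addition: salt = 1,883,000 + 16,200×106.8 = 3,613,160; volume = 30,200 m³
S = 3,613,160 / 30,200 = 119.6411 g/kg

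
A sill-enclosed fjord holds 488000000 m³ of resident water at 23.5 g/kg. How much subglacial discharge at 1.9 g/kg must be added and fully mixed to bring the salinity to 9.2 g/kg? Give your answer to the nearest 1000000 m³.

956000000 m³

Salt balance: 488,000,000×23.5 + V×1.9 = (488,000,000+V)×9.2
11,468,000,000 + 1.9V = 4,489,600,000 + 9.2V
6,978,400,000 = 7.3V
V = 955,945,205.48 m³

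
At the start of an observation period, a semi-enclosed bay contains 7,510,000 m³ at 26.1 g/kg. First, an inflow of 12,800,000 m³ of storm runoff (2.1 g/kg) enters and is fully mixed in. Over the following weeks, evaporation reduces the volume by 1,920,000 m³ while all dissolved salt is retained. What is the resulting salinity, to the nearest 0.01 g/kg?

After mixing: salt = 7,510,000×26.1 + 12,800,000×2.1 = 222,891,000; volume = 20,310,000 m³
After evaporation: salt unchanged = 222,891,000; volume = 20,310,000 − 1,920,000 = 18,390,000 m³
S = 222,891,000 / 18,390,000 = 12.1202 g/kg

12.12 g/kg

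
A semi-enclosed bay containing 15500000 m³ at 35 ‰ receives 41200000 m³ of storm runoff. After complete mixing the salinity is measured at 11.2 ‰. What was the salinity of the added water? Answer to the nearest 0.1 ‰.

Salt balance: 15,500,000×35 + 41,200,000×S = 56,700,000×11.2
542,500,000 + 41,200,000·S = 635,040,000
S = (635,040,000 − 542,500,000) / 41,200,000 = 2.2461 ‰

2.2 ‰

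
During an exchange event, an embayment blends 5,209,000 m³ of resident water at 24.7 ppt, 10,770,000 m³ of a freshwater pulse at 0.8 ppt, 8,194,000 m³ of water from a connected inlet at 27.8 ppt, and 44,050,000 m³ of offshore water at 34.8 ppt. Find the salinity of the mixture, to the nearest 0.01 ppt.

Weighted by volume,
salt = 5,209,000×24.7 + 10,770,000×0.8 + 8,194,000×27.8 + 44,050,000×34.8 = 128,662,300 + 8,616,000 + 227,793,200 + 1,532,940,000 = 1,898,011,500
volume = 5,209,000 + 10,770,000 + 8,194,000 + 44,050,000 = 68,223,000 m³
S = 1,898,011,500 / 68,223,000 = 27.8207 ppt

27.82 ppt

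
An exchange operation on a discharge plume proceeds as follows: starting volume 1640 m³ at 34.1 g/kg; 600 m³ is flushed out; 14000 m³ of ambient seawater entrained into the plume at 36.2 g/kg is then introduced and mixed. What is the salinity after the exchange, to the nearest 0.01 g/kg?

Remaining after removal: 1,040 m³ at 34.1 g/kg (salt = 35,464)
After addition: salt = 35,464 + 14,000×36.2 = 542,264; volume = 15,040 m³
S = 542,264 / 15,040 = 36.0548 g/kg

36.05 g/kg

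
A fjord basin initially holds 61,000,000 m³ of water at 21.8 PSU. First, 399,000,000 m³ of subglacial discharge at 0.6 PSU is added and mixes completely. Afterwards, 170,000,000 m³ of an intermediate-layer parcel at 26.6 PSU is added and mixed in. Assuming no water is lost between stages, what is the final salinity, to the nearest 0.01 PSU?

9.67 PSU

Salt balance:
Initial salt = 61,000,000×21.8 = 1,329,800,000
After stage 1: salt = 1,329,800,000 + 399,000,000×0.6 = 1,569,200,000; volume = 460,000,000 m³; S = 3.411 PSU
After stage 2: salt = 1,569,200,000 + 170,000,000×26.6 = 6,091,200,000; volume = 630,000,000 m³
S = 6,091,200,000 / 630,000,000 = 9.6686 PSU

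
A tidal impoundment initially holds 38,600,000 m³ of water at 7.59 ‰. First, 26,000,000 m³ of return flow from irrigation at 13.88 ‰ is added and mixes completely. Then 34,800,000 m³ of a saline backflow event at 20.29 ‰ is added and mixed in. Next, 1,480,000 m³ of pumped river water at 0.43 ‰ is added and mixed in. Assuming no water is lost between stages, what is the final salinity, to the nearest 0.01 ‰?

13.49 ‰

Total salt / total volume:
Initial salt = 38,600,000×7.59 = 292,974,000
After stage 1: salt = 292,974,000 + 26,000,000×13.88 = 653,854,000; volume = 64,600,000 m³; S = 10.122 ‰
After stage 2: salt = 653,854,000 + 34,800,000×20.29 = 1,359,946,000; volume = 99,400,000 m³; S = 13.682 ‰
After stage 3: salt = 1,359,946,000 + 1,480,000×0.43 = 1,360,582,400; volume = 100,880,000 m³
S = 1,360,582,400 / 100,880,000 = 13.4871 ‰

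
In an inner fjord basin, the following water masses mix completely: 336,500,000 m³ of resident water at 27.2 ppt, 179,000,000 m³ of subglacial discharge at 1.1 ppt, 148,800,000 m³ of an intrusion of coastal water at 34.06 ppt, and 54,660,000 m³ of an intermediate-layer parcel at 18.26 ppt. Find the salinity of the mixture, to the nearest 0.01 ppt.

Conserving salt mass:
salt = 336,500,000×27.2 + 179,000,000×1.1 + 148,800,000×34.06 + 54,660,000×18.26 = 9,152,800,000 + 196,900,000 + 5,068,128,000 + 998,091,600 = 15,415,919,600
volume = 336,500,000 + 179,000,000 + 148,800,000 + 54,660,000 = 718,960,000 m³
S = 15,415,919,600 / 718,960,000 = 21.442 ppt

21.44 ppt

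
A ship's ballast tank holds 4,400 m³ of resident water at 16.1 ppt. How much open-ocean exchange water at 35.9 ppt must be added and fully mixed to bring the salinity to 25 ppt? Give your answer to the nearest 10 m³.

Salt balance: 4,400×16.1 + V×35.9 = (4,400+V)×25
70,840 + 35.9V = 110,000 + 25V
39,160 = 10.9V
V = 3,592.66 m³

3590 m³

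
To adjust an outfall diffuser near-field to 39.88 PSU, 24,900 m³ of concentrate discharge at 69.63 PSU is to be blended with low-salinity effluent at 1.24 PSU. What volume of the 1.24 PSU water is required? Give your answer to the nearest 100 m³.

19200 m³

Salt balance: 24,900×69.63 + V×1.24 = (24,900+V)×39.88
1,733,787 + 1.24V = 993,012 + 39.88V
740,775 = 38.64V
V = 19,171.2 m³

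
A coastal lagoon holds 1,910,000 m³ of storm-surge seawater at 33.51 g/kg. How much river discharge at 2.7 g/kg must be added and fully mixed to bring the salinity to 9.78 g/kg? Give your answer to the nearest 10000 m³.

Salt balance: 1,910,000×33.51 + V×2.7 = (1,910,000+V)×9.78
64,004,100 + 2.7V = 18,679,800 + 9.78V
45,324,300 = 7.08V
V = 6,401,737.29 m³

6400000 m³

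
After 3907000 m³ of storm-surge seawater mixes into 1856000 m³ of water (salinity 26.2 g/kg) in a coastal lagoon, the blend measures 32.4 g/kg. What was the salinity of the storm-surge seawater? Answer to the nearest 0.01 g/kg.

35.35 g/kg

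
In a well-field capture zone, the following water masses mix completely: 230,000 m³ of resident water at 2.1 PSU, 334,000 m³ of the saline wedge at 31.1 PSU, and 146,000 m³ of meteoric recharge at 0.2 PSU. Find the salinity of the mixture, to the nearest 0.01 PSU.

15.35 PSU

Weighted by volume,
salt = 230,000×2.1 + 334,000×31.1 + 146,000×0.2 = 483,000 + 10,387,400 + 29,200 = 10,899,600
volume = 230,000 + 334,000 + 146,000 = 710,000 m³
S = 10,899,600 / 710,000 = 15.3515 PSU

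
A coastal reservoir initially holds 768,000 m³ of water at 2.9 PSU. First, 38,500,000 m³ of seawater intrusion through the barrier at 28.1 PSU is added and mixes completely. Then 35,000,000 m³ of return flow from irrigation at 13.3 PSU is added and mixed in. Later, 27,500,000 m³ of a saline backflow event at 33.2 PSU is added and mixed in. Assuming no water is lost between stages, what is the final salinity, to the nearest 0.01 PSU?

Mass of salt is conserved:
Initial salt = 768,000×2.9 = 2,227,200
After stage 1: salt = 2,227,200 + 38,500,000×28.1 = 1,084,077,200; volume = 39,268,000 m³; S = 27.607 PSU
After stage 2: salt = 1,084,077,200 + 35,000,000×13.3 = 1,549,577,200; volume = 74,268,000 m³; S = 20.865 PSU
After stage 3: salt = 1,549,577,200 + 27,500,000×33.2 = 2,462,577,200; volume = 101,768,000 m³
S = 2,462,577,200 / 101,768,000 = 24.198 PSU

24.20 PSU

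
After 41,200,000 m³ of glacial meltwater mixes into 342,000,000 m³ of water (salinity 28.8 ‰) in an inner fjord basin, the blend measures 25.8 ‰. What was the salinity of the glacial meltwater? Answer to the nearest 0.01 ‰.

Salt balance: 342,000,000×28.8 + 41,200,000×S = 383,200,000×25.8
9,849,600,000 + 41,200,000·S = 9,886,560,000
S = (9,886,560,000 − 9,849,600,000) / 41,200,000 = 0.8971 ‰

0.90 ‰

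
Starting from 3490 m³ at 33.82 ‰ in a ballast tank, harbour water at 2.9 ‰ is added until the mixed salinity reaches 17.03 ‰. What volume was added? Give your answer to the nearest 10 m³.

4150 m³

Salt balance: 3,490×33.82 + V×2.9 = (3,490+V)×17.03
118,031.8 + 2.9V = 59,434.7 + 17.03V
58,597.1 = 14.13V
V = 4,147 m³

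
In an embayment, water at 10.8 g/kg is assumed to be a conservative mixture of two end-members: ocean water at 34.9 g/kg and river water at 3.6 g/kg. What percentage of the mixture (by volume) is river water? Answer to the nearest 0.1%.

77.0%

Let f be the freshwater fraction. Salt balance per unit volume:
f×3.6 + (1−f)×34.9 = 10.8
f = (34.9 − 10.8) / (34.9 − 3.6) = 24.1/31.3 = 0.77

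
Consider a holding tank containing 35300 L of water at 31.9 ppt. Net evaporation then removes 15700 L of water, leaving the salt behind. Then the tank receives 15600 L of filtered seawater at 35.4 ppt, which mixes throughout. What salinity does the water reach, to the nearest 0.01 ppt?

47.68 ppt

After evaporation: salt = 35,300×31.9 = 1,126,070; volume = 35,300 − 15,700 = 19,600 L
After mixing: salt = 1,126,070 + 15,600×35.4 = 1,678,310; volume = 19,600 + 15,600 = 35,200 L
S = 1,678,310 / 35,200 = 47.6793 ppt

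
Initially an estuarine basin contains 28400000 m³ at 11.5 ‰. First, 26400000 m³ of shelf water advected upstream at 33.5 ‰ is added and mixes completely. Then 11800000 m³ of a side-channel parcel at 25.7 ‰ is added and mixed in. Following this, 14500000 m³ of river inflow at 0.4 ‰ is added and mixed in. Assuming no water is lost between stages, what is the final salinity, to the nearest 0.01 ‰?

Mass of salt is conserved:
Initial salt = 28,400,000×11.5 = 326,600,000
After stage 1: salt = 326,600,000 + 26,400,000×33.5 = 1,211,000,000; volume = 54,800,000 m³; S = 22.099 ‰
After stage 2: salt = 1,211,000,000 + 11,800,000×25.7 = 1,514,260,000; volume = 66,600,000 m³; S = 22.737 ‰
After stage 3: salt = 1,514,260,000 + 14,500,000×0.4 = 1,520,060,000; volume = 81,100,000 m³
S = 1,520,060,000 / 81,100,000 = 18.743 ‰

18.74 ‰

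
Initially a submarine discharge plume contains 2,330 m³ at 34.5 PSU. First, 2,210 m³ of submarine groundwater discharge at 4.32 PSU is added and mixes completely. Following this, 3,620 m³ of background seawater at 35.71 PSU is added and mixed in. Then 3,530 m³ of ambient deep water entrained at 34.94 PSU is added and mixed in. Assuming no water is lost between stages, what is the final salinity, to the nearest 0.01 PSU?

29.30 PSU

Mass of salt is conserved:
Initial salt = 2,330×34.5 = 80,385
After stage 1: salt = 80,385 + 2,210×4.32 = 89,932.2; volume = 4,540 m³; S = 19.809 PSU
After stage 2: salt = 89,932.2 + 3,620×35.71 = 219,202.4; volume = 8,160 m³; S = 26.863 PSU
After stage 3: salt = 219,202.4 + 3,530×34.94 = 342,540.6; volume = 11,690 m³
S = 342,540.6 / 11,690 = 29.302 PSU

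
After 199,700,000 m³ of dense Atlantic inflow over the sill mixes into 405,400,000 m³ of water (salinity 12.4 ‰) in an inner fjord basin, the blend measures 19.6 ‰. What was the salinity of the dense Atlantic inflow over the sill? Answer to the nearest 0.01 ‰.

34.22 ‰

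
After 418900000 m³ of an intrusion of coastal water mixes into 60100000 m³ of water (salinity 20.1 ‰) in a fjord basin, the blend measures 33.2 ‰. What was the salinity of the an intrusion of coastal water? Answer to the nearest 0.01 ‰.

35.08 ‰

Salt balance: 60,100,000×20.1 + 418,900,000×S = 479,000,000×33.2
1,208,010,000 + 418,900,000·S = 15,902,800,000
S = (15,902,800,000 − 1,208,010,000) / 418,900,000 = 35.0795 ‰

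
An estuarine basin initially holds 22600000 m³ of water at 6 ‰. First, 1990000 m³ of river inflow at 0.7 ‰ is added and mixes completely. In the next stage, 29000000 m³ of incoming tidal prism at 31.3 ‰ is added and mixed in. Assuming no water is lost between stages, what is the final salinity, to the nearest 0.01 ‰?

Conserving salt mass:
Initial salt = 22,600,000×6 = 135,600,000
After stage 1: salt = 135,600,000 + 1,990,000×0.7 = 136,993,000; volume = 24,590,000 m³; S = 5.571 ‰
After stage 2: salt = 136,993,000 + 29,000,000×31.3 = 1,044,693,000; volume = 53,590,000 m³
S = 1,044,693,000 / 53,590,000 = 19.4942 ‰

19.49 ‰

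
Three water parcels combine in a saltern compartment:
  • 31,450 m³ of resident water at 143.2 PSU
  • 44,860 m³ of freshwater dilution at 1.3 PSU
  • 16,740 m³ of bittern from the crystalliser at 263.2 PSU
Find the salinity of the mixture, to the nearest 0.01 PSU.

96.38 PSU

By conservation of dissolved salt,
salt = 31,450×143.2 + 44,860×1.3 + 16,740×263.2 = 4,503,640 + 58,318 + 4,405,968 = 8,967,926
volume = 31,450 + 44,860 + 16,740 = 93,050 m³
S = 8,967,926 / 93,050 = 96.3775 PSU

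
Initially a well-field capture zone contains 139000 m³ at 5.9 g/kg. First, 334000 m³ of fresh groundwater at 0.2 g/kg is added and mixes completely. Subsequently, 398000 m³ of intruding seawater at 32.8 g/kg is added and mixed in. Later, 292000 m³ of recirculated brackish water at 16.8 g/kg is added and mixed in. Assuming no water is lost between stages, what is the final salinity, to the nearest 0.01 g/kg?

16.21 g/kg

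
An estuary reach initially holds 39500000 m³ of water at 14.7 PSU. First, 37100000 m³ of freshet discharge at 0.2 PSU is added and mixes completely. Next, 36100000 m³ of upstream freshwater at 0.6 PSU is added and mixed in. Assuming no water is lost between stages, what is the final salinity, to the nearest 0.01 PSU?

5.41 PSU

Total salt / total volume:
Initial salt = 39,500,000×14.7 = 580,650,000
After stage 1: salt = 580,650,000 + 37,100,000×0.2 = 588,070,000; volume = 76,600,000 m³; S = 7.677 PSU
After stage 2: salt = 588,070,000 + 36,100,000×0.6 = 609,730,000; volume = 112,700,000 m³
S = 609,730,000 / 112,700,000 = 5.4102 PSU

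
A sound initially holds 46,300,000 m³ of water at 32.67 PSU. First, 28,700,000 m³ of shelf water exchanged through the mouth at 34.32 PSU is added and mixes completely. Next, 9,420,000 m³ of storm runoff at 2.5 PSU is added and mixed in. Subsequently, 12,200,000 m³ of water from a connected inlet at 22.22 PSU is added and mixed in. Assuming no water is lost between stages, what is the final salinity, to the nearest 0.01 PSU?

Conserving salt mass:
Initial salt = 46,300,000×32.67 = 1,512,621,000
After stage 1: salt = 1,512,621,000 + 28,700,000×34.32 = 2,497,605,000; volume = 75,000,000 m³; S = 33.301 PSU
After stage 2: salt = 2,497,605,000 + 9,420,000×2.5 = 2,521,155,000; volume = 84,420,000 m³; S = 29.864 PSU
After stage 3: salt = 2,521,155,000 + 12,200,000×22.22 = 2,792,239,000; volume = 96,620,000 m³
S = 2,792,239,000 / 96,620,000 = 28.8992 PSU

28.90 PSU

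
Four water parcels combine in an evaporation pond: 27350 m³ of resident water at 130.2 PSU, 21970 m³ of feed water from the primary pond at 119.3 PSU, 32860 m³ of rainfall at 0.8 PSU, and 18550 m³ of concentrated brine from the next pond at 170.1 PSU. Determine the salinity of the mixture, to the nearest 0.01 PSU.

92.96 PSU

Salt balance:
salt = 27,350×130.2 + 21,970×119.3 + 32,860×0.8 + 18,550×170.1 = 3,560,970 + 2,621,021 + 26,288 + 3,155,355 = 9,363,634
volume = 27,350 + 21,970 + 32,860 + 18,550 = 100,730 m³
S = 9,363,634 / 100,730 = 92.9577 PSU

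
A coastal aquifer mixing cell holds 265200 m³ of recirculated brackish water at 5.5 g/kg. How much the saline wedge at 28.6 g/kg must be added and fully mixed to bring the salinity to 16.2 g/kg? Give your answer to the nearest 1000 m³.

Salt balance: 265,200×5.5 + V×28.6 = (265,200+V)×16.2
1,458,600 + 28.6V = 4,296,240 + 16.2V
2,837,640 = 12.4V
V = 228,841.94 m³

229000 m³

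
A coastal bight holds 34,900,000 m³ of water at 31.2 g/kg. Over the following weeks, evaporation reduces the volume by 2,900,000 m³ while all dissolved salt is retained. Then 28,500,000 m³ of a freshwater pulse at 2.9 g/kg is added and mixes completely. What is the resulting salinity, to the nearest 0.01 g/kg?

After evaporation: salt = 34,900,000×31.2 = 1,088,880,000; volume = 34,900,000 − 2,900,000 = 32,000,000 m³
After mixing: salt = 1,088,880,000 + 28,500,000×2.9 = 1,171,530,000; volume = 32,000,000 + 28,500,000 = 60,500,000 m³
S = 1,171,530,000 / 60,500,000 = 19.3641 g/kg

19.36 g/kg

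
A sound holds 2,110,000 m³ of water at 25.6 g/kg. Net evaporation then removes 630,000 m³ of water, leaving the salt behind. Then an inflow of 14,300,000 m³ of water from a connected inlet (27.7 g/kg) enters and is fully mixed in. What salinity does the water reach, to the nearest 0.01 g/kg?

28.53 g/kg

After evaporation: salt = 2,110,000×25.6 = 54,016,000; volume = 2,110,000 − 630,000 = 1,480,000 m³
After mixing: salt = 54,016,000 + 14,300,000×27.7 = 450,126,000; volume = 1,480,000 + 14,300,000 = 15,780,000 m³
S = 450,126,000 / 15,780,000 = 28.5251 g/kg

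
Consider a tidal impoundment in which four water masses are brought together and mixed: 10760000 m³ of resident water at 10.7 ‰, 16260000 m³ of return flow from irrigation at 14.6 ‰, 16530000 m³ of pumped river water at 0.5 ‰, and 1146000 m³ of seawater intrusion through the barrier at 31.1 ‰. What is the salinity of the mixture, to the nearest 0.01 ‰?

Total salt / total volume:
salt = 10,760,000×10.7 + 16,260,000×14.6 + 16,530,000×0.5 + 1,146,000×31.1 = 115,132,000 + 237,396,000 + 8,265,000 + 35,640,600 = 396,433,600
volume = 10,760,000 + 16,260,000 + 16,530,000 + 1,146,000 = 44,696,000 m³
S = 396,433,600 / 44,696,000 = 8.8696 ‰

8.87 ‰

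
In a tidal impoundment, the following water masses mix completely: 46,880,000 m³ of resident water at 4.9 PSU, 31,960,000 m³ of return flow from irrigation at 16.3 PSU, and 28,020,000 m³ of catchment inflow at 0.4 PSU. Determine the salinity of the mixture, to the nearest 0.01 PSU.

7.13 PSU

Total salt / total volume:
salt = 46,880,000×4.9 + 31,960,000×16.3 + 28,020,000×0.4 = 229,712,000 + 520,948,000 + 11,208,000 = 761,868,000
volume = 46,880,000 + 31,960,000 + 28,020,000 = 106,860,000 m³
S = 761,868,000 / 106,860,000 = 7.1296 PSU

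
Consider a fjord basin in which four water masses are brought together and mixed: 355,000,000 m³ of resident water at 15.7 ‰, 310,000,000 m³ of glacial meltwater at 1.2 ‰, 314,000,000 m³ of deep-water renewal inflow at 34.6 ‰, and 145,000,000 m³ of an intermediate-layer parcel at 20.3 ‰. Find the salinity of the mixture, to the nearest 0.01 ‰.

17.57 ‰

Weighted by volume,
salt = 355,000,000×15.7 + 310,000,000×1.2 + 314,000,000×34.6 + 145,000,000×20.3 = 5,573,500,000 + 372,000,000 + 10,864,400,000 + 2,943,500,000 = 19,753,400,000
volume = 355,000,000 + 310,000,000 + 314,000,000 + 145,000,000 = 1,124,000,000 m³
S = 19,753,400,000 / 1,124,000,000 = 17.5742 ‰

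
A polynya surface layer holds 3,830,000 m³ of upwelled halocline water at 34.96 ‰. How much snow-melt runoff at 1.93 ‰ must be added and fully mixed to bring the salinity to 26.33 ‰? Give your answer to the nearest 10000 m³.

Salt balance: 3,830,000×34.96 + V×1.93 = (3,830,000+V)×26.33
133,896,800 + 1.93V = 100,843,900 + 26.33V
33,052,900 = 24.4V
V = 1,354,627.05 m³

1350000 m³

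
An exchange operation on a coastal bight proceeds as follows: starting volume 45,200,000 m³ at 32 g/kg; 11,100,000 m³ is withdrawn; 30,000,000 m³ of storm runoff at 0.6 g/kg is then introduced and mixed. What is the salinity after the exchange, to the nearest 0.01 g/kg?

17.30 g/kg

Remaining after removal: 34,100,000 m³ at 32 g/kg (salt = 1,091,200,000)
After addition: salt = 1,091,200,000 + 30,000,000×0.6 = 1,109,200,000; volume = 64,100,000 m³
S = 1,109,200,000 / 64,100,000 = 17.3042 g/kg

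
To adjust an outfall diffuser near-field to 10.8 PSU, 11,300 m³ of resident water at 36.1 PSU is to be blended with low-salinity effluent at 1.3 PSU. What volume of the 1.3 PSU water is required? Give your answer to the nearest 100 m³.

Salt balance: 11,300×36.1 + V×1.3 = (11,300+V)×10.8
407,930 + 1.3V = 122,040 + 10.8V
285,890 = 9.5V
V = 30,093.68 m³

30100 m³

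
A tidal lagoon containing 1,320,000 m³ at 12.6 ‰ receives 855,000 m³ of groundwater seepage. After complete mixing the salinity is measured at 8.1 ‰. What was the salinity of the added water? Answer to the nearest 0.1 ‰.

1.2 ‰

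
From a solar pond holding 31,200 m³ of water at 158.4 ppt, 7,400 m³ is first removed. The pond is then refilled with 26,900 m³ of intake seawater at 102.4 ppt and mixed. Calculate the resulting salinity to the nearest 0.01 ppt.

128.69 ppt

Remaining after removal: 23,800 m³ at 158.4 ppt (salt = 3,769,920)
After addition: salt = 3,769,920 + 26,900×102.4 = 6,524,480; volume = 50,700 m³
S = 6,524,480 / 50,700 = 128.688 ppt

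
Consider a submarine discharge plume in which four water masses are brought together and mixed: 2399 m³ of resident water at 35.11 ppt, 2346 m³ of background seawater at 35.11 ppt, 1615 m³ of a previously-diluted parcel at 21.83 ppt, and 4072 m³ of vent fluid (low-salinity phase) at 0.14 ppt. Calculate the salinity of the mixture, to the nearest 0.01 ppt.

Conserving salt mass:
salt = 2,399×35.11 + 2,346×35.11 + 1,615×21.83 + 4,072×0.14 = 84,228.89 + 82,368.06 + 35,255.45 + 570.08 = 202,422.48
volume = 2,399 + 2,346 + 1,615 + 4,072 = 10,432 m³
S = 202,422.48 / 10,432 = 19.404 ppt

19.40 ppt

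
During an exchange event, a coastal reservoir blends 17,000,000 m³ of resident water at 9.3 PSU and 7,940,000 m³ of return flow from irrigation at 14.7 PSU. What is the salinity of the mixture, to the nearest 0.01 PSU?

Weighted by volume,
salt = 17,000,000×9.3 + 7,940,000×14.7 = 158,100,000 + 116,718,000 = 274,818,000
volume = 17,000,000 + 7,940,000 = 24,940,000 m³
S = 274,818,000 / 24,940,000 = 11.0192 PSU

11.02 PSU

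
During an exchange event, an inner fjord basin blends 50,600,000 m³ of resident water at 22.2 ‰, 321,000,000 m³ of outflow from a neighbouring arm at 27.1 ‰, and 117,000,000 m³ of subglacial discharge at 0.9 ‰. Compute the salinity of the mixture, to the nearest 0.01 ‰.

Mass of salt is conserved:
salt = 50,600,000×22.2 + 321,000,000×27.1 + 117,000,000×0.9 = 1,123,320,000 + 8,699,100,000 + 105,300,000 = 9,927,720,000
volume = 50,600,000 + 321,000,000 + 117,000,000 = 488,600,000 m³
S = 9,927,720,000 / 488,600,000 = 20.3187 ‰

20.32 ‰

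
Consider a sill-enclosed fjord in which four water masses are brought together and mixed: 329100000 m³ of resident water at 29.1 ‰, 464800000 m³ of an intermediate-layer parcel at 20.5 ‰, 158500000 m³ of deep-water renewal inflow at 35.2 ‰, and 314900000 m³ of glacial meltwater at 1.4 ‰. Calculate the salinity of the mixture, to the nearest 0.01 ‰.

Weighted by volume,
salt = 329,100,000×29.1 + 464,800,000×20.5 + 158,500,000×35.2 + 314,900,000×1.4 = 9,576,810,000 + 9,528,400,000 + 5,579,200,000 + 440,860,000 = 25,125,270,000
volume = 329,100,000 + 464,800,000 + 158,500,000 + 314,900,000 = 1,267,300,000 m³
S = 25,125,270,000 / 1,267,300,000 = 19.8258 ‰

19.83 ‰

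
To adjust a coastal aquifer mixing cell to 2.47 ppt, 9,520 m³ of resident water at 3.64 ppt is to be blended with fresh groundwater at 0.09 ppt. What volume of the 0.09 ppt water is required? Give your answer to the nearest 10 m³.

Salt balance: 9,520×3.64 + V×0.09 = (9,520+V)×2.47
34,652.8 + 0.09V = 23,514.4 + 2.47V
11,138.4 = 2.38V
V = 4,680 m³

4680 m³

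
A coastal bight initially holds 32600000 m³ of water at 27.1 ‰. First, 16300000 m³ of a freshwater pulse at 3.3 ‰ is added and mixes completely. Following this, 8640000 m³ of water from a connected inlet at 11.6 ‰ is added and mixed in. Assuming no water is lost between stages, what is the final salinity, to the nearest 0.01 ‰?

By conservation of dissolved salt,
Initial salt = 32,600,000×27.1 = 883,460,000
After stage 1: salt = 883,460,000 + 16,300,000×3.3 = 937,250,000; volume = 48,900,000 m³; S = 19.167 ‰
After stage 2: salt = 937,250,000 + 8,640,000×11.6 = 1,037,474,000; volume = 57,540,000 m³
S = 1,037,474,000 / 57,540,000 = 18.0305 ‰

18.03 ‰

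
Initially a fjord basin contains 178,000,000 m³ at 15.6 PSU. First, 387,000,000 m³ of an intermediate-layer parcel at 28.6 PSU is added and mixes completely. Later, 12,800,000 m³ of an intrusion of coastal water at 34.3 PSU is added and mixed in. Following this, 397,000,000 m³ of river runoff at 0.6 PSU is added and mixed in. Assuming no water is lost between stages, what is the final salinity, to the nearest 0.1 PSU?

Weighted by volume,
Initial salt = 178,000,000×15.6 = 2,776,800,000
After stage 1: salt = 2,776,800,000 + 387,000,000×28.6 = 13,845,000,000; volume = 565,000,000 m³; S = 24.504 PSU
After stage 2: salt = 13,845,000,000 + 12,800,000×34.3 = 14,284,040,000; volume = 577,800,000 m³; S = 24.721 PSU
After stage 3: salt = 14,284,040,000 + 397,000,000×0.6 = 14,522,240,000; volume = 974,800,000 m³
S = 14,522,240,000 / 974,800,000 = 14.8977 PSU

14.9 PSU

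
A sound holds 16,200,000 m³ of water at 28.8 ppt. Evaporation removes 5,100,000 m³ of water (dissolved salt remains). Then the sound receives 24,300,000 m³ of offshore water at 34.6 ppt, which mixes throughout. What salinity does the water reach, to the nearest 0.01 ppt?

After evaporation: salt = 16,200,000×28.8 = 466,560,000; volume = 16,200,000 − 5,100,000 = 11,100,000 m³
After mixing: salt = 466,560,000 + 24,300,000×34.6 = 1,307,340,000; volume = 11,100,000 + 24,300,000 = 35,400,000 m³
S = 1,307,340,000 / 35,400,000 = 36.9305 ppt

36.93 ppt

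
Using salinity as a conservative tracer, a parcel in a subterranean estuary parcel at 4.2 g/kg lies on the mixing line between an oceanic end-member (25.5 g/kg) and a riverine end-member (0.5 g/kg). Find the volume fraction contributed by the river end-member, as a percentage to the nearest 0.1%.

85.2%

Let f be the freshwater fraction. Salt balance per unit volume:
f×0.5 + (1−f)×25.5 = 4.2
f = (25.5 − 4.2) / (25.5 − 0.5) = 21.3/25 = 0.852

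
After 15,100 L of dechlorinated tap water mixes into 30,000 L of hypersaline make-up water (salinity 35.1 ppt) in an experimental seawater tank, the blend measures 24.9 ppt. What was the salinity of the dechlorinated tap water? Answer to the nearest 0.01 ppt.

4.64 ppt

Salt balance: 30,000×35.1 + 15,100×S = 45,100×24.9
1,053,000 + 15,100·S = 1,122,990
S = (1,122,990 − 1,053,000) / 15,100 = 4.6351 ppt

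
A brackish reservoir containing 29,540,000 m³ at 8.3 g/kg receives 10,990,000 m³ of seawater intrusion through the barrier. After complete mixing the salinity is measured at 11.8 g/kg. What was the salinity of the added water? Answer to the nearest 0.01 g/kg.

Salt balance: 29,540,000×8.3 + 10,990,000×S = 40,530,000×11.8
245,182,000 + 10,990,000·S = 478,254,000
S = (478,254,000 − 245,182,000) / 10,990,000 = 21.2076 g/kg

21.21 g/kg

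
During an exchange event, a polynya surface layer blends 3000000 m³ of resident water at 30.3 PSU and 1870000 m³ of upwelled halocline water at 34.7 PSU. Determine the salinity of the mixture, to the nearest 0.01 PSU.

31.99 PSU

By conservation of dissolved salt,
salt = 3,000,000×30.3 + 1,870,000×34.7 = 90,900,000 + 64,889,000 = 155,789,000
volume = 3,000,000 + 1,870,000 = 4,870,000 m³
S = 155,789,000 / 4,870,000 = 31.9895 PSU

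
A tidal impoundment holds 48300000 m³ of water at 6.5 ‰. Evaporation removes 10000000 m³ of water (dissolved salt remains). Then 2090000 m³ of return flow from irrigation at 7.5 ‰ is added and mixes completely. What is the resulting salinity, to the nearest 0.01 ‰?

After evaporation: salt = 48,300,000×6.5 = 313,950,000; volume = 48,300,000 − 10,000,000 = 38,300,000 m³
After mixing: salt = 313,950,000 + 2,090,000×7.5 = 329,625,000; volume = 38,300,000 + 2,090,000 = 40,390,000 m³
S = 329,625,000 / 40,390,000 = 8.1611 ‰

8.16 ‰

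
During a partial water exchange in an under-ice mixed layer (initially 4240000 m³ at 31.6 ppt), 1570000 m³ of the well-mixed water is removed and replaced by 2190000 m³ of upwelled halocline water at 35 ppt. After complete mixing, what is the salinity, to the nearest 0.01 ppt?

33.13 ppt

Remaining after removal: 2,670,000 m³ at 31.6 ppt (salt = 84,372,000)
After addition: salt = 84,372,000 + 2,190,000×35 = 161,022,000; volume = 4,860,000 m³
S = 161,022,000 / 4,860,000 = 33.1321 ppt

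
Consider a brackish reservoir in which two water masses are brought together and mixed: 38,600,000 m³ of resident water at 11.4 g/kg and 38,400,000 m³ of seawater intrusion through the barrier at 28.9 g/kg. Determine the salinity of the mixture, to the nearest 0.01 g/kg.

20.13 g/kg

Mass of salt is conserved:
salt = 38,600,000×11.4 + 38,400,000×28.9 = 440,040,000 + 1,109,760,000 = 1,549,800,000
volume = 38,600,000 + 38,400,000 = 77,000,000 m³
S = 1,549,800,000 / 77,000,000 = 20.1273 g/kg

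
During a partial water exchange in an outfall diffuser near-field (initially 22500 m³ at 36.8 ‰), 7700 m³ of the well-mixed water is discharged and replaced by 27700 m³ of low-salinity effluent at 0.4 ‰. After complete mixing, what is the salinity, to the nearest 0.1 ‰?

Remaining after removal: 14,800 m³ at 36.8 ‰ (salt = 544,640)
After addition: salt = 544,640 + 27,700×0.4 = 555,720; volume = 42,500 m³
S = 555,720 / 42,500 = 13.0758 ‰

13.1 ‰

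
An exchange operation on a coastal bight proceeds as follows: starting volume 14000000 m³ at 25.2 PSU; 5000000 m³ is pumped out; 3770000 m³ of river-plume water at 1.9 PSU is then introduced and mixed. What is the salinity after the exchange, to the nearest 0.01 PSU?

Remaining after removal: 9,000,000 m³ at 25.2 PSU (salt = 226,800,000)
After addition: salt = 226,800,000 + 3,770,000×1.9 = 233,963,000; volume = 12,770,000 m³
S = 233,963,000 / 12,770,000 = 18.3213 PSU

18.32 PSU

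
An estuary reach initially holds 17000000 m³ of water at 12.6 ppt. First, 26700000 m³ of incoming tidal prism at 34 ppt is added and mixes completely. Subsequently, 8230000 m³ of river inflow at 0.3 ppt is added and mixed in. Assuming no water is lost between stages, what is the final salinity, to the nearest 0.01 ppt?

21.65 ppt

Salt balance:
Initial salt = 17,000,000×12.6 = 214,200,000
After stage 1: salt = 214,200,000 + 26,700,000×34 = 1,122,000,000; volume = 43,700,000 m³; S = 25.675 ppt
After stage 2: salt = 1,122,000,000 + 8,230,000×0.3 = 1,124,469,000; volume = 51,930,000 m³
S = 1,124,469,000 / 51,930,000 = 21.6536 ppt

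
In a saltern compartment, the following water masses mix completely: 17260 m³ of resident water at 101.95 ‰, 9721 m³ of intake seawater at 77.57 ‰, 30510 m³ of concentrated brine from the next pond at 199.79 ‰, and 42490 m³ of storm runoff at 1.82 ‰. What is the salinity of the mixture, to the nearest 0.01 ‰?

86.88 ‰

Total salt / total volume:
salt = 17,260×101.95 + 9,721×77.57 + 30,510×199.79 + 42,490×1.82 = 1,759,657 + 754,057.97 + 6,095,592.9 + 77,331.8 = 8,686,639.67
volume = 17,260 + 9,721 + 30,510 + 42,490 = 99,981 m³
S = 8,686,639.67 / 99,981 = 86.8829 ‰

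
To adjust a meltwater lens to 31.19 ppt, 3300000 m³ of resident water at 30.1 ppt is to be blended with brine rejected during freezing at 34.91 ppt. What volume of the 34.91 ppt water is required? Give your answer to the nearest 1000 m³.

967000 m³

Salt balance: 3,300,000×30.1 + V×34.91 = (3,300,000+V)×31.19
99,330,000 + 34.91V = 102,927,000 + 31.19V
3,597,000 = 3.72V
V = 966,935.48 m³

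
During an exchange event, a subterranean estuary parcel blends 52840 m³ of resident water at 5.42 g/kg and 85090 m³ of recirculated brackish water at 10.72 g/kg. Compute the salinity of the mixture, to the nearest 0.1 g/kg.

Weighted by volume,
salt = 52,840×5.42 + 85,090×10.72 = 286,392.8 + 912,164.8 = 1,198,557.6
volume = 52,840 + 85,090 = 137,930 m³
S = 1,198,557.6 / 137,930 = 8.69 g/kg

8.7 g/kg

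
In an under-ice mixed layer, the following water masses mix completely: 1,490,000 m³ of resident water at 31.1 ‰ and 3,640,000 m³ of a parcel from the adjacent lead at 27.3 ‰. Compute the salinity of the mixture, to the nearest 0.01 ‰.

28.40 ‰

Mass of salt is conserved:
salt = 1,490,000×31.1 + 3,640,000×27.3 = 46,339,000 + 99,372,000 = 145,711,000
volume = 1,490,000 + 3,640,000 = 5,130,000 m³
S = 145,711,000 / 5,130,000 = 28.4037 ‰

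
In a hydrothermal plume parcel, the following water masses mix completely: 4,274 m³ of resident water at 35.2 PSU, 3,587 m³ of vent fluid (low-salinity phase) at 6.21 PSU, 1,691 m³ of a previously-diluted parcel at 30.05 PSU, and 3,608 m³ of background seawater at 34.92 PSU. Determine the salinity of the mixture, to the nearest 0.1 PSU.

26.6 PSU

Salt balance:
salt = 4,274×35.2 + 3,587×6.21 + 1,691×30.05 + 3,608×34.92 = 150,444.8 + 22,275.27 + 50,814.55 + 125,991.36 = 349,525.98
volume = 4,274 + 3,587 + 1,691 + 3,608 = 13,160 m³
S = 349,525.98 / 13,160 = 26.56 PSU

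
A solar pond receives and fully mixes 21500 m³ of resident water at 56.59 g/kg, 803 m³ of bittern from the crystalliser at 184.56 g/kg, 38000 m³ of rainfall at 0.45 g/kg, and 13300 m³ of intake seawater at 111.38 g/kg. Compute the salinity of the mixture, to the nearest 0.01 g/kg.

38.90 g/kg

By conservation of dissolved salt,
salt = 21,500×56.59 + 803×184.56 + 38,000×0.45 + 13,300×111.38 = 1,216,685 + 148,201.68 + 17,100 + 1,481,354 = 2,863,340.68
volume = 21,500 + 803 + 38,000 + 13,300 = 73,603 m³
S = 2,863,340.68 / 73,603 = 38.9025 g/kg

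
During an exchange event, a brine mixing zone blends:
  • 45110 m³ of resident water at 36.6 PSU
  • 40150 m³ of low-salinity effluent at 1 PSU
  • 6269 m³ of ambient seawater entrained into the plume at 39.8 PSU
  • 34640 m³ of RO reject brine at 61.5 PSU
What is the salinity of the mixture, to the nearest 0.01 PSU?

Weighted by volume,
salt = 45,110×36.6 + 40,150×1 + 6,269×39.8 + 34,640×61.5 = 1,651,026 + 40,150 + 249,506.2 + 2,130,360 = 4,071,042.2
volume = 45,110 + 40,150 + 6,269 + 34,640 = 126,169 m³
S = 4,071,042.2 / 126,169 = 32.2666 PSU

32.27 PSU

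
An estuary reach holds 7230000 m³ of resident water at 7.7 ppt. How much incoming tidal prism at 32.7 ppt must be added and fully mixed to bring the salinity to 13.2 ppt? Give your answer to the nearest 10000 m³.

Salt balance: 7,230,000×7.7 + V×32.7 = (7,230,000+V)×13.2
55,671,000 + 32.7V = 95,436,000 + 13.2V
39,765,000 = 19.5V
V = 2,039,230.77 m³

2040000 m³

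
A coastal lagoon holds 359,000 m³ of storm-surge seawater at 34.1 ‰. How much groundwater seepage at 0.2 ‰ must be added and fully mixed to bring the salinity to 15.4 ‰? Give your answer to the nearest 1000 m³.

442000 m³

Salt balance: 359,000×34.1 + V×0.2 = (359,000+V)×15.4
12,241,900 + 0.2V = 5,528,600 + 15.4V
6,713,300 = 15.2V
V = 441,664.47 m³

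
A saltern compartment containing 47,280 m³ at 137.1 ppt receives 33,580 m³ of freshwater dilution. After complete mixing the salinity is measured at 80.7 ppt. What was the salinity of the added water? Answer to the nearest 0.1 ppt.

Salt balance: 47,280×137.1 + 33,580×S = 80,860×80.7
6,482,088 + 33,580·S = 6,525,402
S = (6,525,402 − 6,482,088) / 33,580 = 1.2899 ppt

1.3 ppt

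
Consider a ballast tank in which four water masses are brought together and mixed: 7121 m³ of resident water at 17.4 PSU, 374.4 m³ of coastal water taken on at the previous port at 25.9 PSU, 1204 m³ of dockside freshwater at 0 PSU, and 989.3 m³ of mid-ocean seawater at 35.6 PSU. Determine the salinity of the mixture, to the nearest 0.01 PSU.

17.42 PSU

By conservation of dissolved salt,
salt = 7,121×17.4 + 374.4×25.9 + 1,204×0 + 989.3×35.6 = 123,905.4 + 9,696.96 + 0 + 35,219.08 = 168,821.44
volume = 7,121 + 374.4 + 1,204 + 989.3 = 9,688.7 m³
S = 168,821.44 / 9,688.7 = 17.4246 PSU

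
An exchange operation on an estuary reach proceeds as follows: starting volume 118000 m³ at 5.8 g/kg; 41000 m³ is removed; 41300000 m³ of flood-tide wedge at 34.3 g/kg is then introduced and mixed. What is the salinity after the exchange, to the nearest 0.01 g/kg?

34.25 g/kg

Remaining after removal: 77,000 m³ at 5.8 g/kg (salt = 446,600)
After addition: salt = 446,600 + 41,300,000×34.3 = 1,417,036,600; volume = 41,377,000 m³
S = 1,417,036,600 / 41,377,000 = 34.247 g/kg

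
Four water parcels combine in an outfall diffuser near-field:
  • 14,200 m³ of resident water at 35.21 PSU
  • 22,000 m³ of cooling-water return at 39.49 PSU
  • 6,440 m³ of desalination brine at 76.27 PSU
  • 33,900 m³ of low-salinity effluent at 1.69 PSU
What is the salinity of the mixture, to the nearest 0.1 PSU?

25.0 PSU

By conservation of dissolved salt,
salt = 14,200×35.21 + 22,000×39.49 + 6,440×76.27 + 33,900×1.69 = 499,982 + 868,780 + 491,178.8 + 57,291 = 1,917,231.8
volume = 14,200 + 22,000 + 6,440 + 33,900 = 76,540 m³
S = 1,917,231.8 / 76,540 = 25.049 PSU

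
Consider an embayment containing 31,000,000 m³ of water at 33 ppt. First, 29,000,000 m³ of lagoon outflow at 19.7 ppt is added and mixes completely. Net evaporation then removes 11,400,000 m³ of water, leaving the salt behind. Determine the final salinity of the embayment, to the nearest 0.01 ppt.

After mixing: salt = 31,000,000×33 + 29,000,000×19.7 = 1,594,300,000; volume = 60,000,000 m³
After evaporation: salt unchanged = 1,594,300,000; volume = 60,000,000 − 11,400,000 = 48,600,000 m³
S = 1,594,300,000 / 48,600,000 = 32.8045 ppt

32.80 ppt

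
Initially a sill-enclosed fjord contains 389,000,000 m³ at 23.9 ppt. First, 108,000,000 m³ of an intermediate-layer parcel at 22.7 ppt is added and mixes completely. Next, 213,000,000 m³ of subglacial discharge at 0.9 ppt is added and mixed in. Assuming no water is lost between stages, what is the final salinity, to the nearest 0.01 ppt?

Total salt / total volume:
Initial salt = 389,000,000×23.9 = 9,297,100,000
After stage 1: salt = 9,297,100,000 + 108,000,000×22.7 = 11,748,700,000; volume = 497,000,000 m³; S = 23.639 ppt
After stage 2: salt = 11,748,700,000 + 213,000,000×0.9 = 11,940,400,000; volume = 710,000,000 m³
S = 11,940,400,000 / 710,000,000 = 16.8175 ppt

16.82 ppt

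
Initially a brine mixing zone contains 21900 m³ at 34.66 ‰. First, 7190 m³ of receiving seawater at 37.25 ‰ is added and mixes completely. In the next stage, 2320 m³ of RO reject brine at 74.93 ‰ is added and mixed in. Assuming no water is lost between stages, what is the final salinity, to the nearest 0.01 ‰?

By conservation of dissolved salt,
Initial salt = 21,900×34.66 = 759,054
After stage 1: salt = 759,054 + 7,190×37.25 = 1,026,881.5; volume = 29,090 m³; S = 35.3 ‰
After stage 2: salt = 1,026,881.5 + 2,320×74.93 = 1,200,719.1; volume = 31,410 m³
S = 1,200,719.1 / 31,410 = 38.2273 ‰

38.23 ‰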